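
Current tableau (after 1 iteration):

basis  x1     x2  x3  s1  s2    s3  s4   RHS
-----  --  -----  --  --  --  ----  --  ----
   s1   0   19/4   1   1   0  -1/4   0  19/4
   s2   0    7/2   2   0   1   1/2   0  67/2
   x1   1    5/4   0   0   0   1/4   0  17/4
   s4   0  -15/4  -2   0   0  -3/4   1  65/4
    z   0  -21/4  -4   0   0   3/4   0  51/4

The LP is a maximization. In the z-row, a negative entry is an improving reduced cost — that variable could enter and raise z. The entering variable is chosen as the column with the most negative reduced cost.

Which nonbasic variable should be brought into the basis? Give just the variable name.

x2

Objective-row coefficients: x1: 0, x2: -21/4, x3: -4, s1: 0, s2: 0, s3: 3/4, s4: 0.
The most negative is -21/4 in column x2, so x2 enters.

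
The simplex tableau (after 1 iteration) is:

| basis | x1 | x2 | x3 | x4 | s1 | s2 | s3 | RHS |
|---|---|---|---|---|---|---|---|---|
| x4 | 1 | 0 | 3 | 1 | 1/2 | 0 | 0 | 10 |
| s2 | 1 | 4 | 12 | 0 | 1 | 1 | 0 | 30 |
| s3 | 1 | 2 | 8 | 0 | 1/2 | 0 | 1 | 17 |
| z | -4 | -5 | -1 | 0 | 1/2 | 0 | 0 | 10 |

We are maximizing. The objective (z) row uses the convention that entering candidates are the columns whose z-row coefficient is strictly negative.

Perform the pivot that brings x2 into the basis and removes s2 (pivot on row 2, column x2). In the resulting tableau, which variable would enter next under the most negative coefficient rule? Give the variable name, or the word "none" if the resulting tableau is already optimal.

x1

Pivot element 4. New z-row = old z-row − (-5)·(row 2/4).
Updated z-row coefficients: x1: -11/4, x2: 0, x3: 14, x4: 0, s1: 7/4, s2: 5/4, s3: 0.
The most negative is -11/4 in column x1, so x1 would enter next.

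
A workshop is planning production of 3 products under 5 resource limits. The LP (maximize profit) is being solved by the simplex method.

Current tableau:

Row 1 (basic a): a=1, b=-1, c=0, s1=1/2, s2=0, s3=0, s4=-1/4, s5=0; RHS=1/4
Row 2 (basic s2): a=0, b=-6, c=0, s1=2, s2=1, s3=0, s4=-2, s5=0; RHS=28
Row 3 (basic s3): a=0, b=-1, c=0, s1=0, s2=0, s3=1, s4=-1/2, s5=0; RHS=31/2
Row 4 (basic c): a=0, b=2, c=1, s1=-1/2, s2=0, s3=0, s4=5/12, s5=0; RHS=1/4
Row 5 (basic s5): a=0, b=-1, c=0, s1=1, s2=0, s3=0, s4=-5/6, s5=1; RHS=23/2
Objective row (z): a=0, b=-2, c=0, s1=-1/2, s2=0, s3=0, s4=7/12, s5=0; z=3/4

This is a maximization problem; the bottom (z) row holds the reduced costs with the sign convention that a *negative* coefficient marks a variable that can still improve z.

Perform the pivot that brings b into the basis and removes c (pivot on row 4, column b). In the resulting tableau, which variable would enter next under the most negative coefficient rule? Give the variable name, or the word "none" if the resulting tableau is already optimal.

s1

Pivot element 2. New z-row = old z-row − (-2)·(row 4/2).
Updated z-row coefficients: a: 0, b: 0, c: 1, s1: -1, s2: 0, s3: 0, s4: 1, s5: 0.
The most negative is -1 in column s1, so s1 would enter next.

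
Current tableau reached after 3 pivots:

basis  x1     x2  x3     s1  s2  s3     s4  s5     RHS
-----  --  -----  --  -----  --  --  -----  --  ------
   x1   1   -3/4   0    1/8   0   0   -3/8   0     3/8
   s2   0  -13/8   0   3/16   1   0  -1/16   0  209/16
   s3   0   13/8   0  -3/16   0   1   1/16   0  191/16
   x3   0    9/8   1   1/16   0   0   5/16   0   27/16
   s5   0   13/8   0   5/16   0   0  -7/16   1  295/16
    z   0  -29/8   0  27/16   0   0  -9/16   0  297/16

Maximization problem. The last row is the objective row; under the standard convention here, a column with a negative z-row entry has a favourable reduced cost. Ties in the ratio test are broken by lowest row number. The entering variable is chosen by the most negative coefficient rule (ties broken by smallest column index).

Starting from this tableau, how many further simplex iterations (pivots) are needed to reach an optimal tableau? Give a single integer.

1

pivot: x2 in, x3 out → z = 24
No improving column remains; optimal.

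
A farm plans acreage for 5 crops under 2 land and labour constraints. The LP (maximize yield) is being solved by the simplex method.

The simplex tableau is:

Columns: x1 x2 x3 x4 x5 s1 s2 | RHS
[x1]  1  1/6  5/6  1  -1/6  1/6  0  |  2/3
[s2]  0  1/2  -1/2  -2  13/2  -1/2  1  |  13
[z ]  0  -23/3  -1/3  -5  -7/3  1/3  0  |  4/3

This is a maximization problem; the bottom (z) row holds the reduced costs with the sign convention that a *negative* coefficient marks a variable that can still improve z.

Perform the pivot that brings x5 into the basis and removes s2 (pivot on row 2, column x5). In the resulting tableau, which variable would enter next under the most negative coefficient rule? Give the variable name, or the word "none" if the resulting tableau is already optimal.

Pivot element 13/2. New z-row = old z-row − (-7/3)·(row 2/(13/2)).
Updated z-row coefficients: x1: 0, x2: -292/39, x3: -20/39, x4: -223/39, x5: 0, s1: 2/13, s2: 14/39.
The most negative is -292/39 in column x2, so x2 would enter next.

x2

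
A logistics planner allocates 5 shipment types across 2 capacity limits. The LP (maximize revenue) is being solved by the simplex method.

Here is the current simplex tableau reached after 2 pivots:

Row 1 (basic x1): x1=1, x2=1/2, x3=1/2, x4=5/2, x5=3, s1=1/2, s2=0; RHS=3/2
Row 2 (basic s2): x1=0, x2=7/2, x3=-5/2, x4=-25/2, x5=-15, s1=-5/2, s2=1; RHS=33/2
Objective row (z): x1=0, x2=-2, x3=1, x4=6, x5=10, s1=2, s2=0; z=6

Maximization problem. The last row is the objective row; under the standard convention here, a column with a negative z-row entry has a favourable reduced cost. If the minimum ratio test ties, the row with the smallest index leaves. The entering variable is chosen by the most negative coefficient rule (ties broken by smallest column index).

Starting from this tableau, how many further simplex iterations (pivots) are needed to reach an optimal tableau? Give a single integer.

1

pivot: x2 in, x1 out → z = 12
No improving column remains; optimal.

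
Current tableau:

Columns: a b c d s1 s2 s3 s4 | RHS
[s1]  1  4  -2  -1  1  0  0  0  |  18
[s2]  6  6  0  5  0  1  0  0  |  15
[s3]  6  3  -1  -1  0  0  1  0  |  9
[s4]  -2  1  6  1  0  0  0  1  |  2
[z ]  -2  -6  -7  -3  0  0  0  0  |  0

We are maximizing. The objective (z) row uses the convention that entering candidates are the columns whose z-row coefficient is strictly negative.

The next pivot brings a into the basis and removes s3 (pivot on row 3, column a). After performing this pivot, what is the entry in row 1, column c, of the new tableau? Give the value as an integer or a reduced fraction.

Pivot element is row 3, column a: 6.
Normalize row 3: new (row 3, c) = (-1)/6 = -1/6.
row 1 ← row 1 − 1·(new row 3): -2 − 1·(-1/6) = -11/6.

-11/6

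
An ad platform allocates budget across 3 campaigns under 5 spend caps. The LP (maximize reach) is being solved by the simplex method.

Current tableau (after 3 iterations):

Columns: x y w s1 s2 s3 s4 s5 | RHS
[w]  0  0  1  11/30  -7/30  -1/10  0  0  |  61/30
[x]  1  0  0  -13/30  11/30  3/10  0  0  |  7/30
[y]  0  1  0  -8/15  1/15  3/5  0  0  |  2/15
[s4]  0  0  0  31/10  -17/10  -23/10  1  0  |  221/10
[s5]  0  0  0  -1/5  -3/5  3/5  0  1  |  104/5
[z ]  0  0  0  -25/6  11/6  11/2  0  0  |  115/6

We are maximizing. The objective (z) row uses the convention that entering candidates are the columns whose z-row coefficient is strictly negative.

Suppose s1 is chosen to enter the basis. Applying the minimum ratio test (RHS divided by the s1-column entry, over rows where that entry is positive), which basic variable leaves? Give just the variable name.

Ratios: row 1 (w): (61/30)/(11/30) = 61/11; row 2 (x): entry -13/30 ≤ 0, skip; row 3 (y): entry -8/15 ≤ 0, skip; row 4 (s4): (221/10)/(31/10) = 221/31; row 5 (s5): entry -1/5 ≤ 0, skip.
Minimum ratio 61/11 is in the w row, so w leaves.

w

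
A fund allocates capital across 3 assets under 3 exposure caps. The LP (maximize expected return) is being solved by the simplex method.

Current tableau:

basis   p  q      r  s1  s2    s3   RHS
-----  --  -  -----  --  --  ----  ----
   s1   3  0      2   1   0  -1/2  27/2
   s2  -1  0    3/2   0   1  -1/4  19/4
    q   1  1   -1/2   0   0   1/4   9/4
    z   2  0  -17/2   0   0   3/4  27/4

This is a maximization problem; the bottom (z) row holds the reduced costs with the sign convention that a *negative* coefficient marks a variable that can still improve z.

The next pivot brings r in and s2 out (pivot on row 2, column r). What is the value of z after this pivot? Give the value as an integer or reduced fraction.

101/3

Minimum ratio for r: (19/4)/(3/2) = 19/6.
z changes by −(z-row coeff of r)·ratio = −(-17/2)·(19/6) = 323/12.
New z = 27/4 + (323/12) = 101/3.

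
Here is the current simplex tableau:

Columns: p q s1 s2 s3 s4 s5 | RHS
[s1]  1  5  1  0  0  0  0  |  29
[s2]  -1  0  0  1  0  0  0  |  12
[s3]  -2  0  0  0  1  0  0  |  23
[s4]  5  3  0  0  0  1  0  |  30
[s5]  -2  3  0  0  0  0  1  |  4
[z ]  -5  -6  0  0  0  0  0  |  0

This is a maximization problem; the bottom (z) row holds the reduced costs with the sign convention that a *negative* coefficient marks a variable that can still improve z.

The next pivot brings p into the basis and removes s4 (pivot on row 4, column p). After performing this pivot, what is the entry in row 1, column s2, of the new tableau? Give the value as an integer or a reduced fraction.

Pivot element is row 4, column p: 5.
Normalize row 4: new (row 4, s2) = 0/5 = 0.
row 1 ← row 1 − 1·(new row 4): 0 − 1·0 = 0.

0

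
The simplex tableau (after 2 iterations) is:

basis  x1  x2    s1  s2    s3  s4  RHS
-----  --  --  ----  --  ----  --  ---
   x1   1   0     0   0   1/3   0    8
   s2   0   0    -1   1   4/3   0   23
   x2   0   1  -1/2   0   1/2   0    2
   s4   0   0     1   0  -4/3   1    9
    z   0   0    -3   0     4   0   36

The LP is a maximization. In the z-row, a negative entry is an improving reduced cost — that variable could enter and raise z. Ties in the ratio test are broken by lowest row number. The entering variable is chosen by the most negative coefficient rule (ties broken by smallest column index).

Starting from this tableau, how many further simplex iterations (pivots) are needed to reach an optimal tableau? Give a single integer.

1

pivot: s1 in, s4 out → z = 63
No improving column remains; optimal.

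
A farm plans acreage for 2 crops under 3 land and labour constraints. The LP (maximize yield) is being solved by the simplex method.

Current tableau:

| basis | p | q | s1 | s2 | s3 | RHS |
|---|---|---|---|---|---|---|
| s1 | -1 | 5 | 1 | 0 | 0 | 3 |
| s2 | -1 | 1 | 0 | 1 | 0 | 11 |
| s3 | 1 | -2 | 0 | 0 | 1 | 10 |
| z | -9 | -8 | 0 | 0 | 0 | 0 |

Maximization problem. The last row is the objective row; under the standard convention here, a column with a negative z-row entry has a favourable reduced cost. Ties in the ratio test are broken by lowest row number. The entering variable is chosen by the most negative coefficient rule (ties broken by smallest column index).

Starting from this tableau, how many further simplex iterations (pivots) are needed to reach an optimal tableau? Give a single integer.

pivot: p in, s3 out → z = 90
pivot: q in, s1 out → z = 608/3
No improving column remains; optimal.

2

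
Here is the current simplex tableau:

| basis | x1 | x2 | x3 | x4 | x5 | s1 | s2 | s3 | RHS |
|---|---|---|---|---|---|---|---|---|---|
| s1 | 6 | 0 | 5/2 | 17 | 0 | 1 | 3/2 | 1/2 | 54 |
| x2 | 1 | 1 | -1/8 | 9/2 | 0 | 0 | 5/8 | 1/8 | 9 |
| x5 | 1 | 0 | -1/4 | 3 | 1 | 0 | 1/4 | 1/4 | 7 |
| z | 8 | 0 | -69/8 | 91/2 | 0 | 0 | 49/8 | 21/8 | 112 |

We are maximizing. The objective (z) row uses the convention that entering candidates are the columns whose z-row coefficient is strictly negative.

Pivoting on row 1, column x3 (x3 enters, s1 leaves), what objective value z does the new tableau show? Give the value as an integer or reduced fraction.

2983/10

Minimum ratio for x3: 54/(5/2) = 108/5.
z changes by −(z-row coeff of x3)·ratio = −(-69/8)·(108/5) = 1863/10.
New z = 112 + (1863/10) = 2983/10.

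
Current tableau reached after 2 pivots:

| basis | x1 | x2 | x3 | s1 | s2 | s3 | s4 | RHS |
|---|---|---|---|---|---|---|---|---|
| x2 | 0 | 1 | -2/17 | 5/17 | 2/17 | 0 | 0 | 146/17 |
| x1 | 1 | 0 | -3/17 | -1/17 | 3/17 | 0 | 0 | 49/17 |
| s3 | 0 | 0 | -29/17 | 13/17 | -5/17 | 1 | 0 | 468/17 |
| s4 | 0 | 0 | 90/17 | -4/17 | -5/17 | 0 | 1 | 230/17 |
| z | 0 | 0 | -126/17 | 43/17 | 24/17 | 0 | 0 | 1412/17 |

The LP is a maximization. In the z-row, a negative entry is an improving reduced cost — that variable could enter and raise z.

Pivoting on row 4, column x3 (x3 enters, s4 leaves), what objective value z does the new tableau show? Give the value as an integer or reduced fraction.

Minimum ratio for x3: (230/17)/(90/17) = 23/9.
z changes by −(z-row coeff of x3)·ratio = −(-126/17)·(23/9) = 322/17.
New z = 1412/17 + (322/17) = 102.

102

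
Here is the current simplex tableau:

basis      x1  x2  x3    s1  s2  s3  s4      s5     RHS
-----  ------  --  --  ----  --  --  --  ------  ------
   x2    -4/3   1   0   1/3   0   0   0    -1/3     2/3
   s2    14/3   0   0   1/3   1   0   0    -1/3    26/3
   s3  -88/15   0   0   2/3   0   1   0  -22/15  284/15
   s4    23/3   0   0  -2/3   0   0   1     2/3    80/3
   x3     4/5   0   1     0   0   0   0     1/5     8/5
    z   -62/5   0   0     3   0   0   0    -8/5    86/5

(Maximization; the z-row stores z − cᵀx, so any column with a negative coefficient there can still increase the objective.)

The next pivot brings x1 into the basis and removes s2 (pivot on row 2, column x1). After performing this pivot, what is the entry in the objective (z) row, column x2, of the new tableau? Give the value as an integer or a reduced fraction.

0

Pivot element is row 2, column x1: 14/3.
Normalize row 2: new (row 2, x2) = 0/(14/3) = 0.
z-row ← z-row − (-62/5)·(new row 2): 0 − (-62/5)·0 = 0.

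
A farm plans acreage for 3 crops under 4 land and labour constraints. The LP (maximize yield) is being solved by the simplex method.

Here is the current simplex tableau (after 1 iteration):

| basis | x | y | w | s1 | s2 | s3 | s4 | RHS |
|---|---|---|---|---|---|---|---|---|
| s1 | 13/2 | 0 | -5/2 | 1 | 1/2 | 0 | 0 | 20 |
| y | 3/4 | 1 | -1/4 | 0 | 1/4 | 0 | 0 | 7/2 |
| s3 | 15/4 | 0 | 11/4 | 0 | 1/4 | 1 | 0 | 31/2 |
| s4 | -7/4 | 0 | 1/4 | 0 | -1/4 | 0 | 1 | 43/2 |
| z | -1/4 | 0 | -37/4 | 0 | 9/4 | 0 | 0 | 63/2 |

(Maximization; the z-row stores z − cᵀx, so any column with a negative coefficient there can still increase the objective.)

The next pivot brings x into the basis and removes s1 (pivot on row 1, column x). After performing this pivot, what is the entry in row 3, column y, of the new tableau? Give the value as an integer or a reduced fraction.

Pivot element is row 1, column x: 13/2.
Normalize row 1: new (row 1, y) = 0/(13/2) = 0.
row 3 ← row 3 − (15/4)·(new row 1): 0 − (15/4)·0 = 0.

0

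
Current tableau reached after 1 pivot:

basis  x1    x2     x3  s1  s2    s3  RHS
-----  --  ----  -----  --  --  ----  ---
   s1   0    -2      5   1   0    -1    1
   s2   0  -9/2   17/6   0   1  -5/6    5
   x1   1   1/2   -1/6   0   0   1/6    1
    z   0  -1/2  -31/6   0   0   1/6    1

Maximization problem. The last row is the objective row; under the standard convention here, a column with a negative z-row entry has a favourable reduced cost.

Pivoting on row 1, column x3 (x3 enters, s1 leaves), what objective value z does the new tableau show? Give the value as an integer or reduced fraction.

Minimum ratio for x3: 1/5 = 1/5.
z changes by −(z-row coeff of x3)·ratio = −(-31/6)·(1/5) = 31/30.
New z = 1 + (31/30) = 61/30.

61/30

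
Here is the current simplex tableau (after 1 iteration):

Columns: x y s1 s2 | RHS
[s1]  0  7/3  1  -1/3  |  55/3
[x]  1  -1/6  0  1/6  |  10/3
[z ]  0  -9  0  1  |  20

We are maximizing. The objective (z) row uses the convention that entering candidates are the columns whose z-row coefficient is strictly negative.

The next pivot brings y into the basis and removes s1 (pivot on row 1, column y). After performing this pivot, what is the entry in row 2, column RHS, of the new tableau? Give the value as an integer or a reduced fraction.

Pivot element is row 1, column y: 7/3.
Normalize row 1: new (row 1, RHS) = (55/3)/(7/3) = 55/7.
row 2 ← row 2 − (-1/6)·(new row 1): 10/3 − (-1/6)·(55/7) = 65/14.

65/14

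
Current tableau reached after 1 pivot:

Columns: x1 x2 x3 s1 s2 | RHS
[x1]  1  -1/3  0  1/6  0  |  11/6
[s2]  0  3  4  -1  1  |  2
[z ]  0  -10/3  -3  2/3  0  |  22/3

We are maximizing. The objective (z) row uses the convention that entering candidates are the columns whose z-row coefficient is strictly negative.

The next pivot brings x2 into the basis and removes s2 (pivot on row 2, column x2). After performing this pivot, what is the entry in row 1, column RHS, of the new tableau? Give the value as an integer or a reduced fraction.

Pivot element is row 2, column x2: 3.
Normalize row 2: new (row 2, RHS) = 2/3 = 2/3.
row 1 ← row 1 − (-1/3)·(new row 2): 11/6 − (-1/3)·(2/3) = 37/18.

37/18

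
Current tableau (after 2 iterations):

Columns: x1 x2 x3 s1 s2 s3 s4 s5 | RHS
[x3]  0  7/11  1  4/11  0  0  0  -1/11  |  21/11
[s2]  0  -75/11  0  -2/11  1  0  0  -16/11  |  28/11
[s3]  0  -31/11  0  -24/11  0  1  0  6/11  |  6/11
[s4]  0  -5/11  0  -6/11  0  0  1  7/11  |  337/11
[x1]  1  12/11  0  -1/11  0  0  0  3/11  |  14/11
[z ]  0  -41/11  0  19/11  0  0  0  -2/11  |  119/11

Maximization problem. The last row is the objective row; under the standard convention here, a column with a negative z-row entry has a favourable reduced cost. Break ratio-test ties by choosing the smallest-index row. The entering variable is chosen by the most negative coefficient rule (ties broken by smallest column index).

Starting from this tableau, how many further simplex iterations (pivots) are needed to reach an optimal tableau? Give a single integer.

1

pivot: x2 in, x1 out → z = 91/6
No improving column remains; optimal.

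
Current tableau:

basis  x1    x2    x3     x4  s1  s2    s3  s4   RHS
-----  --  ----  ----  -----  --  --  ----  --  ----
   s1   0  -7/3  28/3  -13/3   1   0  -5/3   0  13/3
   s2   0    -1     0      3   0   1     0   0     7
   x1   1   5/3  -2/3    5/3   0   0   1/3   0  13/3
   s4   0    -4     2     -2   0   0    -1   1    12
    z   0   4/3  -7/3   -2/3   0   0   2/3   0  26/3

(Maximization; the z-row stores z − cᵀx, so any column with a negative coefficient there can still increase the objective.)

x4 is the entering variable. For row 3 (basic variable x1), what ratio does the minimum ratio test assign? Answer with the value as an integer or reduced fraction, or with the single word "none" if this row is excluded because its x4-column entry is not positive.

Ratio = RHS / (x4 entry) = (13/3) / (5/3) = 13/5.

13/5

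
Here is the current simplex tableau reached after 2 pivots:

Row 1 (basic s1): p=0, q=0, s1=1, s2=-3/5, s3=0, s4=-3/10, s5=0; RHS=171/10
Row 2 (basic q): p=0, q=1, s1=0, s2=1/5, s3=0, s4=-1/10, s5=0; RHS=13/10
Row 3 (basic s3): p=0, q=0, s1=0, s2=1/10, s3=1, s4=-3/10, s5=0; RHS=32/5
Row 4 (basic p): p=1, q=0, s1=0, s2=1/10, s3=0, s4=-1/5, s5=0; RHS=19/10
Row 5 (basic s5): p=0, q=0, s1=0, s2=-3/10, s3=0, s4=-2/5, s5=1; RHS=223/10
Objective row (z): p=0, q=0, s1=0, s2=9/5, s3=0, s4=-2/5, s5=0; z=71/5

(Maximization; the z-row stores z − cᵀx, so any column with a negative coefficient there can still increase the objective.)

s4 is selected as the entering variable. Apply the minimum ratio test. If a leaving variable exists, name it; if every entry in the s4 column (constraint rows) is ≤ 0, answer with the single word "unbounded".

unbounded

s4-column entries: row 1: -3/10, row 2: -1/10, row 3: -3/10, row 4: -1/5, row 5: -2/5. All ≤ 0, so s4 can increase without bound; the LP is unbounded in this direction.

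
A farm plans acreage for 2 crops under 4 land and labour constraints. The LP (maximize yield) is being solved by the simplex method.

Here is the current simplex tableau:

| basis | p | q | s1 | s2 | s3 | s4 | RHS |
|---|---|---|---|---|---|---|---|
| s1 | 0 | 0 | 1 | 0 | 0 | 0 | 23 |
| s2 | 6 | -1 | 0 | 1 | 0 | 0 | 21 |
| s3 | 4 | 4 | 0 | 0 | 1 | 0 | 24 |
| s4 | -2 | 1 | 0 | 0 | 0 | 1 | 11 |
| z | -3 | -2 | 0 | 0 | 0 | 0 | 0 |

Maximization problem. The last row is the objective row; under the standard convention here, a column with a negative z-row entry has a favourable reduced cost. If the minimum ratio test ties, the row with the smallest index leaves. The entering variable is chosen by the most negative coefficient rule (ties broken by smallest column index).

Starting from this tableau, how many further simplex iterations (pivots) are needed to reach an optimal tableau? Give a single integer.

2

pivot: p in, s2 out → z = 21/2
pivot: q in, s3 out → z = 111/7
No improving column remains; optimal.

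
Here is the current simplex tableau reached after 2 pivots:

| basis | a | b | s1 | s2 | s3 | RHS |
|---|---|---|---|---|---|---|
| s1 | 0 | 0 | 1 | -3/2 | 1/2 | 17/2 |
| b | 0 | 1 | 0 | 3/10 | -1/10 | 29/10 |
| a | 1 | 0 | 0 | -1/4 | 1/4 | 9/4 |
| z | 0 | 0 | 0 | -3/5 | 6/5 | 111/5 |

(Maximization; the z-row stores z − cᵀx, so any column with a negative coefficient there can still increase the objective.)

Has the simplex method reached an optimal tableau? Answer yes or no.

Column s2 has objective-row coefficient -3/5, which is negative; an improving pivot exists, so not yet optimal.

no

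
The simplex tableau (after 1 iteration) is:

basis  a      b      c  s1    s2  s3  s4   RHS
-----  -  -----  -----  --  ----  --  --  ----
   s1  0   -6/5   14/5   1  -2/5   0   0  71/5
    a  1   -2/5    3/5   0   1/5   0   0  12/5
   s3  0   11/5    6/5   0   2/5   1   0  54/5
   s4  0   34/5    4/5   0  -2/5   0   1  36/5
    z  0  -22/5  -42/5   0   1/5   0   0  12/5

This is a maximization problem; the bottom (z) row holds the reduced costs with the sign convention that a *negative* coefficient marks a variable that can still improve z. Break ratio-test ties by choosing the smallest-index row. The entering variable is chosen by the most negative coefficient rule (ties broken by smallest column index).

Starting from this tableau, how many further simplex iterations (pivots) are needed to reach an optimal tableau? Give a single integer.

pivot: c in, a out → z = 36
pivot: b in, s4 out → z = 456/11
No improving column remains; optimal.

2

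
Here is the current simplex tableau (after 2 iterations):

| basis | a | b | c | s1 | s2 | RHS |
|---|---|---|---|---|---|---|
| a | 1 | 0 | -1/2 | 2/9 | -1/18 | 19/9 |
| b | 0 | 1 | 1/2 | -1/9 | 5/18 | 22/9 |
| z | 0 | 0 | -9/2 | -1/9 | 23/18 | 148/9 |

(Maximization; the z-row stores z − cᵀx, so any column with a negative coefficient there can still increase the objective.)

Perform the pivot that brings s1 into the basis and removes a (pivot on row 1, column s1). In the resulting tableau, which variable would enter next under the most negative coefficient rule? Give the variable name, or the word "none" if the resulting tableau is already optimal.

c

Pivot element 2/9. New z-row = old z-row − (-1/9)·(row 1/(2/9)).
Updated z-row coefficients: a: 1/2, b: 0, c: -19/4, s1: 0, s2: 5/4.
The most negative is -19/4 in column c, so c would enter next.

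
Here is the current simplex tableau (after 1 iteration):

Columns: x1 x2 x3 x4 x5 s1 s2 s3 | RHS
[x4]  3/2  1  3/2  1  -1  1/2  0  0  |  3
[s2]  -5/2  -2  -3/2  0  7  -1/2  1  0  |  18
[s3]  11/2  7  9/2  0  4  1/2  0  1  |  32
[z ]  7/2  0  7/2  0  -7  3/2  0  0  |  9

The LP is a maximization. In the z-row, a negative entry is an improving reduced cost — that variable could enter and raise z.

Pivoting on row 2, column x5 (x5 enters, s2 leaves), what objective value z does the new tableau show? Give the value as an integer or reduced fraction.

Minimum ratio for x5: 18/7 = 18/7.
z changes by −(z-row coeff of x5)·ratio = −(-7)·(18/7) = 18.
New z = 9 + 18 = 27.

27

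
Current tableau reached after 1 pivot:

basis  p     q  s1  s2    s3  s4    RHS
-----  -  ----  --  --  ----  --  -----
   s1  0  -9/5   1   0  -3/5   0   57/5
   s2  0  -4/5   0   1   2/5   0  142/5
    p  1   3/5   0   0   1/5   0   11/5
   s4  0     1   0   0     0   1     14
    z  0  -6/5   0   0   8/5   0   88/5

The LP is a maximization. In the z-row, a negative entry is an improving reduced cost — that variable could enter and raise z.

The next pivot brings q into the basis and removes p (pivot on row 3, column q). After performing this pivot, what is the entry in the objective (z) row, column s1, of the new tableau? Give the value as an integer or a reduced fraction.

0

Pivot element is row 3, column q: 3/5.
Normalize row 3: new (row 3, s1) = 0/(3/5) = 0.
z-row ← z-row − (-6/5)·(new row 3): 0 − (-6/5)·0 = 0.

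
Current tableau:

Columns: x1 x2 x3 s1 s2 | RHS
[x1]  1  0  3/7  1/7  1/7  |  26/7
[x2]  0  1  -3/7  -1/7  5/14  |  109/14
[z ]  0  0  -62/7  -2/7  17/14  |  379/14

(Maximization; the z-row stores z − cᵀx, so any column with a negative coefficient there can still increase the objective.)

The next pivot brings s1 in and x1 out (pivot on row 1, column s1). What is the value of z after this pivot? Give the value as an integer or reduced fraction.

69/2

Minimum ratio for s1: (26/7)/(1/7) = 26.
z changes by −(z-row coeff of s1)·ratio = −(-2/7)·26 = 52/7.
New z = 379/14 + (52/7) = 69/2.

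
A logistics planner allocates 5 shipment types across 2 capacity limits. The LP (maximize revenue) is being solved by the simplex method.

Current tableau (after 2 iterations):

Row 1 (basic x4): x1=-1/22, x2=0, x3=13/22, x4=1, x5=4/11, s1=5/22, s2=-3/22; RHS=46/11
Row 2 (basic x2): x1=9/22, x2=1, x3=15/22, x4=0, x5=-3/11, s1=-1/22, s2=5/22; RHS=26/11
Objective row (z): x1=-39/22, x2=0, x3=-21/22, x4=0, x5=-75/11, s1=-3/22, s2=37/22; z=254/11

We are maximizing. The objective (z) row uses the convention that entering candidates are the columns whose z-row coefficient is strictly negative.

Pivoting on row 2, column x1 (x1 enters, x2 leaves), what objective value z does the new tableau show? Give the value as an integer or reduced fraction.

Minimum ratio for x1: (26/11)/(9/22) = 52/9.
z changes by −(z-row coeff of x1)·ratio = −(-39/22)·(52/9) = 338/33.
New z = 254/11 + (338/33) = 100/3.

100/3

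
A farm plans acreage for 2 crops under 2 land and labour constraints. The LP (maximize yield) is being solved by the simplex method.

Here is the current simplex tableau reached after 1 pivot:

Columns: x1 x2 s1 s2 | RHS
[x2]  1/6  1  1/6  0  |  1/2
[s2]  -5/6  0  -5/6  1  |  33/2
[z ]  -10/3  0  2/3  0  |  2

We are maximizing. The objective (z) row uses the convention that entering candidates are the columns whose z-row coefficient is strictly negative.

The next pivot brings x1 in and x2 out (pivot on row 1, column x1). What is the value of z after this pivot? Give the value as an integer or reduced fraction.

12

Minimum ratio for x1: (1/2)/(1/6) = 3.
z changes by −(z-row coeff of x1)·ratio = −(-10/3)·3 = 10.
New z = 2 + 10 = 12.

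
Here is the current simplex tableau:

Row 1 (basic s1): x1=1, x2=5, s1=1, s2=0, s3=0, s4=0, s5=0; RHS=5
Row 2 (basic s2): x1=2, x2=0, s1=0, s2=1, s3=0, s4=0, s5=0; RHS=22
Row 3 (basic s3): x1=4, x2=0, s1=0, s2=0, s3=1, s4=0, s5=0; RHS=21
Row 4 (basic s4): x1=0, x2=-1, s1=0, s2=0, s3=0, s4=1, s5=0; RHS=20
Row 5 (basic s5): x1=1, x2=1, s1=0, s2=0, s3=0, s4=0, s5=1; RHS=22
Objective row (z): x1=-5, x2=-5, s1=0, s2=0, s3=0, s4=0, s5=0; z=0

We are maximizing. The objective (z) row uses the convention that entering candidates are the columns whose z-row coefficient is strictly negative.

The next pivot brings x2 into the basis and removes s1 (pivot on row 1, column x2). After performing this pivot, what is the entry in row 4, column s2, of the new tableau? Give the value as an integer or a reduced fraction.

Pivot element is row 1, column x2: 5.
Normalize row 1: new (row 1, s2) = 0/5 = 0.
row 4 ← row 4 − (-1)·(new row 1): 0 − (-1)·0 = 0.

0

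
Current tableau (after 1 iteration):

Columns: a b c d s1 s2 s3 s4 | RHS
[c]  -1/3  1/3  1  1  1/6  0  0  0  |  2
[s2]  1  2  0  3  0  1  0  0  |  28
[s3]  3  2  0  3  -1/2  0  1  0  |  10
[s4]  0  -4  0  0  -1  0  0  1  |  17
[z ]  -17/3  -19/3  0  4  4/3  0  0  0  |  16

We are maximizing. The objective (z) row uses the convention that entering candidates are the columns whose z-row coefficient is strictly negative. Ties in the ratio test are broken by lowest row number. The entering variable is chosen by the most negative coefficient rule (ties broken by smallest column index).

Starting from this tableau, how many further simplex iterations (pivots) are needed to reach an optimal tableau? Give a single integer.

2

pivot: b in, s3 out → z = 143/3
pivot: s1 in, c out → z = 48
No improving column remains; optimal.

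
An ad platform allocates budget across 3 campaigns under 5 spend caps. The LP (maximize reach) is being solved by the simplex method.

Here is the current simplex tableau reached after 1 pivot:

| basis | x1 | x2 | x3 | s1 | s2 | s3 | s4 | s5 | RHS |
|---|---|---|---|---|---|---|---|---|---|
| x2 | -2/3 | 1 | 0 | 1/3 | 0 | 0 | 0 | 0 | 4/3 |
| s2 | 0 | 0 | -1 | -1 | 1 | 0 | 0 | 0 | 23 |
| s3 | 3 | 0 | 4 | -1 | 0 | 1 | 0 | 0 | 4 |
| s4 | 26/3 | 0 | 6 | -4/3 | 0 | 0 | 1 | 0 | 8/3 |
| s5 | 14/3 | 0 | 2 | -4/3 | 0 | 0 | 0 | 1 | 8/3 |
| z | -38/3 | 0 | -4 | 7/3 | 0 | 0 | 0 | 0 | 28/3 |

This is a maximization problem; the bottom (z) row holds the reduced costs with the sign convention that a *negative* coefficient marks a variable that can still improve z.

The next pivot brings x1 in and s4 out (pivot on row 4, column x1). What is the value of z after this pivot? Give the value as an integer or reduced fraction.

Minimum ratio for x1: (8/3)/(26/3) = 4/13.
z changes by −(z-row coeff of x1)·ratio = −(-38/3)·(4/13) = 152/39.
New z = 28/3 + (152/39) = 172/13.

172/13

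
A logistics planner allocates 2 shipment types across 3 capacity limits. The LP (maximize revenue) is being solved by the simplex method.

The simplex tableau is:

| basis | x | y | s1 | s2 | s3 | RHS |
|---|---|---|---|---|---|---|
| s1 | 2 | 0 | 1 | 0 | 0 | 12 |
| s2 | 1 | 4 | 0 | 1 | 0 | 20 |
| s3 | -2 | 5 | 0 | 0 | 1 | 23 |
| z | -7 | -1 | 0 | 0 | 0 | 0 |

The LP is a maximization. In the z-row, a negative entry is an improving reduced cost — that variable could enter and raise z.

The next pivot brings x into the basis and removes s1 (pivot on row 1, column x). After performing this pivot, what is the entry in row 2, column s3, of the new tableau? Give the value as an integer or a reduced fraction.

Pivot element is row 1, column x: 2.
Normalize row 1: new (row 1, s3) = 0/2 = 0.
row 2 ← row 2 − 1·(new row 1): 0 − 1·0 = 0.

0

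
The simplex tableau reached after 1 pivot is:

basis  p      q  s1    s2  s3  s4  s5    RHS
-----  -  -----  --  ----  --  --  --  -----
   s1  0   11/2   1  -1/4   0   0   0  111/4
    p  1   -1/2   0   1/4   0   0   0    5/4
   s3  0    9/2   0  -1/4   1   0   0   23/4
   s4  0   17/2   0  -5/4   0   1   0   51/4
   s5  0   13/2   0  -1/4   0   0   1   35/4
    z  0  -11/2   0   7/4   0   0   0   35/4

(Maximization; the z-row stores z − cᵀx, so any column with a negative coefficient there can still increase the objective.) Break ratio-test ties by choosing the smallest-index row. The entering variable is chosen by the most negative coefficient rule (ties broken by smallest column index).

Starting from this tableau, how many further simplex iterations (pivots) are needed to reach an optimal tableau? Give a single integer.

1

pivot: q in, s3 out → z = 142/9
No improving column remains; optimal.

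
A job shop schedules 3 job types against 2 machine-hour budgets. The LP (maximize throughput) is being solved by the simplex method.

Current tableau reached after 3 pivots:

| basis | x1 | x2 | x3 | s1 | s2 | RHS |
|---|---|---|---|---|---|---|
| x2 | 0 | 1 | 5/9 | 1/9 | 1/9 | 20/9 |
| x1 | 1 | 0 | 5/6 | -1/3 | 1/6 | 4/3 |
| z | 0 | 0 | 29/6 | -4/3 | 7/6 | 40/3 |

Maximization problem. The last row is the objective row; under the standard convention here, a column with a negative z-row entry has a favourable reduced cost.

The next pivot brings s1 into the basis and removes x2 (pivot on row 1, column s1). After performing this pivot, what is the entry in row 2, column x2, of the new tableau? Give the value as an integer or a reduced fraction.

3

Pivot element is row 1, column s1: 1/9.
Normalize row 1: new (row 1, x2) = 1/(1/9) = 9.
row 2 ← row 2 − (-1/3)·(new row 1): 0 − (-1/3)·9 = 3.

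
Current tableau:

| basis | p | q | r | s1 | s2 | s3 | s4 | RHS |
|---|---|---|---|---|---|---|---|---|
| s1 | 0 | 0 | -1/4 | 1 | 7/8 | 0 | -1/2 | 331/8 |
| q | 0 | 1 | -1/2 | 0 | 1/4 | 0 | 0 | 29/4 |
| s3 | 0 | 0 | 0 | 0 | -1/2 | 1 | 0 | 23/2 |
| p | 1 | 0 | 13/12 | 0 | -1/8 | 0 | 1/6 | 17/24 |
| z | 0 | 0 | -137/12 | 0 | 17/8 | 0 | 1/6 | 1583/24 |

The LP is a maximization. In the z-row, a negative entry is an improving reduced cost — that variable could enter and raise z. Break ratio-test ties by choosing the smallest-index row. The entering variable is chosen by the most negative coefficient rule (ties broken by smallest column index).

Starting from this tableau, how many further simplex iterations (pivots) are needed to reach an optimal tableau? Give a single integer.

1

pivot: r in, p out → z = 1909/26
No improving column remains; optimal.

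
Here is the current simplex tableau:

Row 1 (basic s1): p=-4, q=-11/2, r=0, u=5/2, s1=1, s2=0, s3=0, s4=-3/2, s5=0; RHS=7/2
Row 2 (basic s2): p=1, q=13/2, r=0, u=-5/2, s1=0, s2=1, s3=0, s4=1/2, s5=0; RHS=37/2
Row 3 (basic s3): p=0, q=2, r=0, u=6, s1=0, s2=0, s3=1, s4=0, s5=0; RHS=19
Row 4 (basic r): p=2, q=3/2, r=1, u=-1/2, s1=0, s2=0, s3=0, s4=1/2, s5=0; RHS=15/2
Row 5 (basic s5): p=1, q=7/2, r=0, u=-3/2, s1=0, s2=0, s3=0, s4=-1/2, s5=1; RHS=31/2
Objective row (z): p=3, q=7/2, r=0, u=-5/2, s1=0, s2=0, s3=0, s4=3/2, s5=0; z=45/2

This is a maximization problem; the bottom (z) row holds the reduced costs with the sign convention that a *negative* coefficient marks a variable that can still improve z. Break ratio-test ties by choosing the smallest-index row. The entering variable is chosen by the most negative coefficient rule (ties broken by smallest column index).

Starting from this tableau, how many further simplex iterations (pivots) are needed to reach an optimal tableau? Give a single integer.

2

pivot: u in, s1 out → z = 26
pivot: q in, s3 out → z = 1041/38
No improving column remains; optimal.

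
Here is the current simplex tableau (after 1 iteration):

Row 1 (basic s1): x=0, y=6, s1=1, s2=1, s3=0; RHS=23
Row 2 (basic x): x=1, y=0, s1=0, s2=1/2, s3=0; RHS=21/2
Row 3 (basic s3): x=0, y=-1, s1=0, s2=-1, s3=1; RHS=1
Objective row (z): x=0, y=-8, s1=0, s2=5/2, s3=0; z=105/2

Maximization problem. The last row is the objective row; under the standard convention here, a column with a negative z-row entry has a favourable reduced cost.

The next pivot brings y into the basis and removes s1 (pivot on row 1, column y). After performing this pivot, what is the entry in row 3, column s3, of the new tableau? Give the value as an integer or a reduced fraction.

1

Pivot element is row 1, column y: 6.
Normalize row 1: new (row 1, s3) = 0/6 = 0.
row 3 ← row 3 − (-1)·(new row 1): 1 − (-1)·0 = 1.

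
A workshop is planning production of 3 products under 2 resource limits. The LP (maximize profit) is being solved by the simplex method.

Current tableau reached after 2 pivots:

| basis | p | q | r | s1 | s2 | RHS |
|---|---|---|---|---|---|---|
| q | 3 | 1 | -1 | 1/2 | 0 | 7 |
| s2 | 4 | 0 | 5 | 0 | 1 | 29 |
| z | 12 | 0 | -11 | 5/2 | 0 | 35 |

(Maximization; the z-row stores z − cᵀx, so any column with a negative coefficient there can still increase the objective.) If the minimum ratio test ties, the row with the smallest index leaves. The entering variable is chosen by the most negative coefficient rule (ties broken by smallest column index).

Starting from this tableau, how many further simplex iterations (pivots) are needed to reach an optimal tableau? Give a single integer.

1

pivot: r in, s2 out → z = 494/5
No improving column remains; optimal.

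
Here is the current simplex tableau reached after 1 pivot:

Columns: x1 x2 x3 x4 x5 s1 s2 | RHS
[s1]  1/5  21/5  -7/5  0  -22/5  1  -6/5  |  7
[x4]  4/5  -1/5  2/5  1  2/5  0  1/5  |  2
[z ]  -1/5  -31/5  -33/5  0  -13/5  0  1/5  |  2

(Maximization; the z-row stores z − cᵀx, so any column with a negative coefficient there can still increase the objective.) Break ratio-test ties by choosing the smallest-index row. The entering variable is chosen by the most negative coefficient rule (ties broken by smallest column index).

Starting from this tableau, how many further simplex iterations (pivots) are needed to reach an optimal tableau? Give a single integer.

pivot: x3 in, x4 out → z = 35
pivot: x2 in, s1 out → z = 73
pivot: x5 in, x3 out → z = 495/4
No improving column remains; optimal.

3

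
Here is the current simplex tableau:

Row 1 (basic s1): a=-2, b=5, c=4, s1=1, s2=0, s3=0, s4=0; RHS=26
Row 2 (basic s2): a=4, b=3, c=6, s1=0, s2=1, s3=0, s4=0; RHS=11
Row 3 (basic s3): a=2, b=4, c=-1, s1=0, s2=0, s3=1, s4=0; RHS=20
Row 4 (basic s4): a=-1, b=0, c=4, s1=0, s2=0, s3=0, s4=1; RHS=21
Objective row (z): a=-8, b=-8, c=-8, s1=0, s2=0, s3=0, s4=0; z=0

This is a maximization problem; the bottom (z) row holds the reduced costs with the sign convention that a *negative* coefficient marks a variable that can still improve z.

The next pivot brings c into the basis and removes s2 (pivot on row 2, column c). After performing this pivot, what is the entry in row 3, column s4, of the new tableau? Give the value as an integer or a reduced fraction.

0

Pivot element is row 2, column c: 6.
Normalize row 2: new (row 2, s4) = 0/6 = 0.
row 3 ← row 3 − (-1)·(new row 2): 0 − (-1)·0 = 0.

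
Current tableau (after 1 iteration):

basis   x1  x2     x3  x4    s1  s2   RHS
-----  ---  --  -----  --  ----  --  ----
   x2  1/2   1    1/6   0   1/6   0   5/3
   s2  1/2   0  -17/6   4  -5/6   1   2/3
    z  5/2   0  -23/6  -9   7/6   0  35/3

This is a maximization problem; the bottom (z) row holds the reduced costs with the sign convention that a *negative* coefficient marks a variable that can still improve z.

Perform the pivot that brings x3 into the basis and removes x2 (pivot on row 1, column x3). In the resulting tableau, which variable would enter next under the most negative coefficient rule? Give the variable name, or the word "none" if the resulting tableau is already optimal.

Pivot element 1/6. New z-row = old z-row − (-23/6)·(row 1/(1/6)).
Updated z-row coefficients: x1: 14, x2: 23, x3: 0, x4: -9, s1: 5, s2: 0.
The most negative is -9 in column x4, so x4 would enter next.

x4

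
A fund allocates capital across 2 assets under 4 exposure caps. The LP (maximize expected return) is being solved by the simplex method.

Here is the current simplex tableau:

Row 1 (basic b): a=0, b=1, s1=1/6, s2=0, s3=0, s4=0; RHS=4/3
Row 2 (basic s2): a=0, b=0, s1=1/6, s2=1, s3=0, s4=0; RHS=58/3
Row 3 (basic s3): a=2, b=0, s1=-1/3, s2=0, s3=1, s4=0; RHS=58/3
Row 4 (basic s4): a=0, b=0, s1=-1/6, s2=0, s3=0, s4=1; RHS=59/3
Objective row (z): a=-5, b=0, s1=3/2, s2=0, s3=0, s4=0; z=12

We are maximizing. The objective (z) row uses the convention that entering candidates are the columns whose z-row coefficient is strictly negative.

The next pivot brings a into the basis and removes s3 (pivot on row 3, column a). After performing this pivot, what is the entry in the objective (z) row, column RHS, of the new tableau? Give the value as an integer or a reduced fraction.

Pivot element is row 3, column a: 2.
Normalize row 3: new (row 3, RHS) = (58/3)/2 = 29/3.
z-row ← z-row − (-5)·(new row 3): 12 − (-5)·(29/3) = 181/3.

181/3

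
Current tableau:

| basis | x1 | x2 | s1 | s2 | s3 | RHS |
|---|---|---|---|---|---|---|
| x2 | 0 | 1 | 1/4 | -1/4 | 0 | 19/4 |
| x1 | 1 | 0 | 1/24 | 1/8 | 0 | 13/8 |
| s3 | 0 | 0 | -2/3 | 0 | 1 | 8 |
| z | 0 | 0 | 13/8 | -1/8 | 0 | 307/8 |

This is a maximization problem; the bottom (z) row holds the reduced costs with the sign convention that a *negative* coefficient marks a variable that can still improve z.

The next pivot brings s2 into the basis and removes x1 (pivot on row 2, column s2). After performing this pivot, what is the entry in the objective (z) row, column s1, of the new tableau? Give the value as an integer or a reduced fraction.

5/3

Pivot element is row 2, column s2: 1/8.
Normalize row 2: new (row 2, s1) = (1/24)/(1/8) = 1/3.
z-row ← z-row − (-1/8)·(new row 2): 13/8 − (-1/8)·(1/3) = 5/3.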